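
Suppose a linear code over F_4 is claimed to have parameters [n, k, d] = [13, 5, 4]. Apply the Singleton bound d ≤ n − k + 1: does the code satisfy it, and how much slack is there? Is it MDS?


Singleton RHS = n − k + 1 = 9, slack = 5, bound satisfied, not MDS.

Singleton bound: d ≤ n − k + 1.
Here n = 13, k = 5, so n − k + 1 = 9.
Given d = 4, check d ≤ 9: YES.
Slack = (n − k + 1) − d = 5.
The code is NOT MDS (slack = 5 > 0).
Description: the claimed parameters are [13, 5, 4]_4; such a code would be non-MDS.


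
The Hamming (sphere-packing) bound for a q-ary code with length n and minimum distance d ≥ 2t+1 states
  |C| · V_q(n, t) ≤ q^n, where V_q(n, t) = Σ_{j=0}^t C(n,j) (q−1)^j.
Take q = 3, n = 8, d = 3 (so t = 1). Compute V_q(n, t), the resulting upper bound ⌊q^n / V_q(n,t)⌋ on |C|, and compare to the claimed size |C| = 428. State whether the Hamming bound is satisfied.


V_q(n, t) = 17, q^n = 6561, Hamming bound = 385, |C| = 428 > bound (violated).

Step 1: Compute V_q(n, t) = Σ_{j=0}^1 C(n, j) (q−1)^j.
  j = 0: C(8,0)·(2)^0 = 1·1 = 1.
  j = 1: C(8,1)·(2)^1 = 8·2 = 16.
  V_q(n, t) = 1 + 16 = 17.
Step 2: q^n = 3^8 = 6561.
Step 3: Hamming bound ⌊q^n / V_q(n,t)⌋ = ⌊6561/17⌋ = 385.
Step 4: Compare |C| = 428 to 385: violated.
The claimed |C| lies above the Hamming bound, so no 3-ary code of length 8 with d ≥ 3 can have 428 codewords.


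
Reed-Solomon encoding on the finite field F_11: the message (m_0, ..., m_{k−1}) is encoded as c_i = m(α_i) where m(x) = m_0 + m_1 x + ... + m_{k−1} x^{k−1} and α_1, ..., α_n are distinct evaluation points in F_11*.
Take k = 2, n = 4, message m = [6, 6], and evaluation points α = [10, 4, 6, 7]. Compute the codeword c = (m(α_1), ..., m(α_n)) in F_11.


c = [0, 8, 9, 4]

Message polynomial: m(x) = 6 + 6·x (mod 11).
For each evaluation point α_i, compute m(α_i) mod 11:
  α_1 = 10: Horner steps 6 → 0, so m(10) = 0.
  α_2 = 4: Horner steps 6 → 8, so m(4) = 8.
  α_3 = 6: Horner steps 6 → 9, so m(6) = 9.
  α_4 = 7: Horner steps 6 → 4, so m(7) = 4.
Codeword c = [0, 8, 9, 4] ∈ F_11^4.


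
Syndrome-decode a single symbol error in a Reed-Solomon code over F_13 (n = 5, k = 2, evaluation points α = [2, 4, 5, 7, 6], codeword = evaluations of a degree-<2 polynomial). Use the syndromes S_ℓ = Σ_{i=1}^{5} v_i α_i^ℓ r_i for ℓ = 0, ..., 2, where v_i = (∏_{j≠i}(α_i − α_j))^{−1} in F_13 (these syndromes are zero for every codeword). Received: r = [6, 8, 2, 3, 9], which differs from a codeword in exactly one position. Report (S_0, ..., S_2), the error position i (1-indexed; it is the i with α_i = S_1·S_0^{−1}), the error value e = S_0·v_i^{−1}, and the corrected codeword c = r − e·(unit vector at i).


S = (4, 8, 3), error at position 1, error magnitude e = 12, c = [7, 8, 2, 3, 9].

Step 1: column multipliers v_i = (∏_{j≠i}(α_i − α_j))^{−1} mod 13.
  i = 1 (α = 2): (2−4)(2−5)(2−7)(2−6) = (−2)·(−3)·(−5)·(−4) = 120 ≡ 3, so v_1 = 3^{−1} = 9 (mod 13).
  i = 2 (α = 4): (4−2)(4−5)(4−7)(4−6) = 2·(−1)·(−3)·(−2) = −12 ≡ 1, so v_2 = 1^{−1} = 1 (mod 13).
  i = 3 (α = 5): (5−2)(5−4)(5−7)(5−6) = 3·1·(−2)·(−1) = 6 ≡ 6, so v_3 = 6^{−1} = 11 (mod 13).
  i = 4 (α = 7): (7−2)(7−4)(7−5)(7−6) = 5·3·2·1 = 30 ≡ 4, so v_4 = 4^{−1} = 10 (mod 13).
  i = 5 (α = 6): (6−2)(6−4)(6−5)(6−7) = 4·2·1·(−1) = −8 ≡ 5, so v_5 = 5^{−1} = 8 (mod 13).
  v = [9, 1, 11, 10, 8].
Step 2: syndromes of r = [6, 8, 2, 3, 9] (all sums mod 13).
  S_0 = Σ v_i r_i = 9·6 + 1·8 + 11·2 + 10·3 + 8·9 = 186 ≡ 4.
  S_1 = Σ v_i α_i r_i = 9·2·6 + 1·4·8 + 11·5·2 + 10·7·3 + 8·6·9 = 892 ≡ 8.
  α_i^2 mod 13 = [4, 3, 12, 10, 10].
  S_2 = Σ v_i α_i^2 r_i = 9·4·6 + 1·3·8 + 11·12·2 + 10·10·3 + 8·10·9 = 1524 ≡ 3.
  S = (4, 8, 3) ≠ 0, so r is not a codeword (an error is present).
Step 3: locate the error. For a single error e at position i, S_ℓ = v_i·e·α_i^ℓ, so α_err = S_1/S_0.
  S_0^{−1} = 4^{−1} = 10 (mod 13), so α_err = 8·10 = 80 ≡ 2 = α_1. Error position i = 1.
  Consistency check: S_2/S_1 = 3·5 = 15 ≡ 2 = α_err ✓ (single-error assumption holds).
Step 4: error magnitude e = S_0/v_1 = S_0·∏_{j≠1}(α_1 − α_j) = 4·3 = 12 ≡ 12 (mod 13).
Step 5: correct position 1: c_1 = r_1 − e = 6 − 12 ≡ 7 (mod 13). Hence c = [7, 8, 2, 3, 9].
  Check: interpolating c through the α_i gives m(x) = 6 + 7·x (degree < 2) with m(α_i) = c_i for every i, so c is indeed a codeword.


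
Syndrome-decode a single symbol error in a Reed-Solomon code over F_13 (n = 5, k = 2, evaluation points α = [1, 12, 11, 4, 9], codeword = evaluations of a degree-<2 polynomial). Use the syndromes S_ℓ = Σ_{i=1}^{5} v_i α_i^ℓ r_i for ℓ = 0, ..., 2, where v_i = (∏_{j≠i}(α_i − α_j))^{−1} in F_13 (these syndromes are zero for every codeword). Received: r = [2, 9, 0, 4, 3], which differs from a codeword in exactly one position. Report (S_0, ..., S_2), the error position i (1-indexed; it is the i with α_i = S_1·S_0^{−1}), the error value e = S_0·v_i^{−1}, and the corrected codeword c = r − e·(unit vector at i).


S = (1, 12, 1), error at position 2, error magnitude e = 4, c = [2, 5, 0, 4, 3].

Step 1: column multipliers v_i = (∏_{j≠i}(α_i − α_j))^{−1} mod 13.
  i = 1 (α = 1): (1−12)(1−11)(1−4)(1−9) = (−11)·(−10)·(−3)·(−8) = 2640 ≡ 1, so v_1 = 1^{−1} = 1 (mod 13).
  i = 2 (α = 12): (12−1)(12−11)(12−4)(12−9) = 11·1·8·3 = 264 ≡ 4, so v_2 = 4^{−1} = 10 (mod 13).
  i = 3 (α = 11): (11−1)(11−12)(11−4)(11−9) = 10·(−1)·7·2 = −140 ≡ 3, so v_3 = 3^{−1} = 9 (mod 13).
  i = 4 (α = 4): (4−1)(4−12)(4−11)(4−9) = 3·(−8)·(−7)·(−5) = −840 ≡ 5, so v_4 = 5^{−1} = 8 (mod 13).
  i = 5 (α = 9): (9−1)(9−12)(9−11)(9−4) = 8·(−3)·(−2)·5 = 240 ≡ 6, so v_5 = 6^{−1} = 11 (mod 13).
  v = [1, 10, 9, 8, 11].
Step 2: syndromes of r = [2, 9, 0, 4, 3] (all sums mod 13).
  S_0 = Σ v_i r_i = 1·2 + 10·9 + 9·0 + 8·4 + 11·3 = 157 ≡ 1.
  S_1 = Σ v_i α_i r_i = 1·1·2 + 10·12·9 + 9·11·0 + 8·4·4 + 11·9·3 = 1507 ≡ 12.
  α_i^2 mod 13 = [1, 1, 4, 3, 3].
  S_2 = Σ v_i α_i^2 r_i = 1·1·2 + 10·1·9 + 9·4·0 + 8·3·4 + 11·3·3 = 287 ≡ 1.
  S = (1, 12, 1) ≠ 0, so r is not a codeword (an error is present).
Step 3: locate the error. For a single error e at position i, S_ℓ = v_i·e·α_i^ℓ, so α_err = S_1/S_0.
  S_0^{−1} = 1^{−1} = 1 (mod 13), so α_err = 12·1 = 12 ≡ 12 = α_2. Error position i = 2.
  Consistency check: S_2/S_1 = 1·12 = 12 ≡ 12 = α_err ✓ (single-error assumption holds).
Step 4: error magnitude e = S_0/v_2 = S_0·∏_{j≠2}(α_2 − α_j) = 1·4 = 4 ≡ 4 (mod 13).
Step 5: correct position 2: c_2 = r_2 − e = 9 − 4 ≡ 5 (mod 13). Hence c = [2, 5, 0, 4, 3].
  Check: interpolating c through the α_i gives m(x) = 10 + 5·x (degree < 2) with m(α_i) = c_i for every i, so c is indeed a codeword.


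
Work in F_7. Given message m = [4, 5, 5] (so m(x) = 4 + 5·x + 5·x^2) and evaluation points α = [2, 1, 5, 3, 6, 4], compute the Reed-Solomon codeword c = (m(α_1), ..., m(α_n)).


c = [6, 0, 0, 1, 4, 6]

Message polynomial: m(x) = 4 + 5·x + 5·x^2 (mod 7).
For each evaluation point α_i, compute m(α_i) mod 7:
  α_1 = 2: Horner steps 5 → 1 → 6, so m(2) = 6.
  α_2 = 1: Horner steps 5 → 3 → 0, so m(1) = 0.
  α_3 = 5: Horner steps 5 → 2 → 0, so m(5) = 0.
  α_4 = 3: Horner steps 5 → 6 → 1, so m(3) = 1.
  α_5 = 6: Horner steps 5 → 0 → 4, so m(6) = 4.
  α_6 = 4: Horner steps 5 → 4 → 6, so m(4) = 6.
Codeword c = [6, 0, 0, 1, 4, 6] ∈ F_7^6.


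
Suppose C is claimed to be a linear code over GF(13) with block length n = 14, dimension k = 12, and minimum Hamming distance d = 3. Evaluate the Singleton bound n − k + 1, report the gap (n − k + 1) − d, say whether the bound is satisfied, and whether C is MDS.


Singleton RHS = n − k + 1 = 3, slack = 0, bound satisfied, MDS.

Singleton bound: d ≤ n − k + 1.
Here n = 14, k = 12, so n − k + 1 = 3.
Given d = 3, check d ≤ 3: YES.
Slack = (n − k + 1) − d = 0.
The code is MDS (slack = 0).
Description: the claimed parameters are [14, 12, 3]_13; such a code would be MDS (meets Singleton bound).


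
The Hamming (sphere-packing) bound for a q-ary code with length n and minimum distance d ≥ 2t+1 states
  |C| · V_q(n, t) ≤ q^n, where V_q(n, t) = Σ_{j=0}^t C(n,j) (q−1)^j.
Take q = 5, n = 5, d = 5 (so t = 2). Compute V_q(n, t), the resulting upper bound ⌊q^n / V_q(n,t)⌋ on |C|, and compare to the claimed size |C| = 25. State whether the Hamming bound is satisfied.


V_q(n, t) = 181, q^n = 3125, Hamming bound = 17, |C| = 25 > bound (violated).

Step 1: Compute V_q(n, t) = Σ_{j=0}^2 C(n, j) (q−1)^j.
  j = 0: C(5,0)·(4)^0 = 1·1 = 1.
  j = 1: C(5,1)·(4)^1 = 5·4 = 20.
  j = 2: C(5,2)·(4)^2 = 10·16 = 160.
  V_q(n, t) = 1 + 20 + 160 = 181.
Step 2: q^n = 5^5 = 3125.
Step 3: Hamming bound ⌊q^n / V_q(n,t)⌋ = ⌊3125/181⌋ = 17.
Step 4: Compare |C| = 25 to 17: violated.
The claimed |C| lies above the Hamming bound, so no 5-ary code of length 5 with d ≥ 5 can have 25 codewords.


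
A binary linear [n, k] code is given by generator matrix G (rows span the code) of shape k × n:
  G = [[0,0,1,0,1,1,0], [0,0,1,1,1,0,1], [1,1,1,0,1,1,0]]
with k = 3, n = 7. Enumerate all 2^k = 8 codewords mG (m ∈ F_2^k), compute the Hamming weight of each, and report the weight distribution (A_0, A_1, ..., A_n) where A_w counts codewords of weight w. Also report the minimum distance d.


Weight distribution: A_0 = 1, A_2 = 1, A_3 = 2, A_4 = 1, A_5 = 2, A_6 = 1. Minimum distance d = 2.

Enumerate all 2^3 = 8 messages m ∈ F_2^3.
For each, compute codeword c = mG in F_2^7, then tally its weight.
  m = 000 → c = 0000000, weight = 0.
  m = 100 → c = 0010110, weight = 3.
  m = 010 → c = 0011101, weight = 4.
  m = 110 → c = 0001011, weight = 3.
  m = 001 → c = 1110110, weight = 5.
  m = 101 → c = 1100000, weight = 2.
  m = 011 → c = 1101011, weight = 5.
  m = 111 → c = 1111101, weight = 6.
Tally weights:
  weight 0: 1 codewords.
  weight 2: 1 codewords.
  weight 3: 2 codewords.
  weight 4: 1 codewords.
  weight 5: 2 codewords.
  weight 6: 1 codewords.
Minimum distance d = smallest w > 0 with A_w > 0 = 2.
Sanity: Σ A_w = 8 = 2^3 = 8 ✓.


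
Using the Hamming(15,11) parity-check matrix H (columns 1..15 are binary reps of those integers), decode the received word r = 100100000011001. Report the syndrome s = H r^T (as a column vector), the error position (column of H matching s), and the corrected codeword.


s = (1, 1, 0, 1)^T, error position = 13, corrected codeword c = 100100000011101

Compute s = H r^T mod 2 one row at a time:
  s_1 = 0 + 0 + 0 + 1 + 1 + 0 + 0 + 1 = 3 ≡ 1 (mod 2).
  s_2 = 1 + 0 + 0 + 0 + 1 + 0 + 0 + 1 = 3 ≡ 1 (mod 2).
  s_3 = 0 + 0 + 0 + 0 + 0 + 1 + 0 + 1 = 2 ≡ 0 (mod 2).
  s_4 = 1 + 0 + 0 + 0 + 0 + 1 + 0 + 1 = 3 ≡ 1 (mod 2).
s = (1, 1, 0, 1)^T — this equals column 13 of H (binary 1101), so error is at position 13.
Correct: flip bit 13 of r = 100100000011001 to get c = 100100000011101.


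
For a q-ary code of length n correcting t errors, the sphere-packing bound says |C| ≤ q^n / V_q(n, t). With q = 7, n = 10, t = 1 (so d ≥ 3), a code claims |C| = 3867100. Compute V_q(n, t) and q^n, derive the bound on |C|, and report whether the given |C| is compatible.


V_q(n, t) = 61, q^n = 282475249, Hamming bound = 4630741, |C| = 3867100 ≤ bound (satisfied).

Step 1: Compute V_q(n, t) = Σ_{j=0}^1 C(n, j) (q−1)^j.
  j = 0: C(10,0)·(6)^0 = 1·1 = 1.
  j = 1: C(10,1)·(6)^1 = 10·6 = 60.
  V_q(n, t) = 1 + 60 = 61.
Step 2: q^n = 7^10 = 282475249.
Step 3: Hamming bound ⌊q^n / V_q(n,t)⌋ = ⌊282475249/61⌋ = 4630741.
Step 4: Compare |C| = 3867100 to 4630741: satisfied.
The claimed |C| lies below the Hamming bound.


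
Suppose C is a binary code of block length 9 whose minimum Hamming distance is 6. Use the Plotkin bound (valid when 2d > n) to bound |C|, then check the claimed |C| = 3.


Plotkin bound M ≤ 4; given |C| = 3 ≤ bound (satisfied).

Check applicability: 2d = 12, n = 9.
2d − n = 3 > 0, so Plotkin applies.
Compute d/(2d−n) = 6/3 ≈ 2.0000.
⌊d/(2d−n)⌋ = 2.
Plotkin bound: M ≤ 2·2 = 4.
Given |C| = 3, check: satisfied.
This |C| is below the Plotkin bound.


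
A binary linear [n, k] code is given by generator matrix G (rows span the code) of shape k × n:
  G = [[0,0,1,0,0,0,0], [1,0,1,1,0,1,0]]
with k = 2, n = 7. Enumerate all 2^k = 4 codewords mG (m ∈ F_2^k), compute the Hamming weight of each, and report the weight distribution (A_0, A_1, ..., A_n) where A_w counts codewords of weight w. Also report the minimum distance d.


Weight distribution: A_0 = 1, A_1 = 1, A_3 = 1, A_4 = 1. Minimum distance d = 1.

Enumerate all 2^2 = 4 messages m ∈ F_2^2.
For each, compute codeword c = mG in F_2^7, then tally its weight.
  m = 00 → c = 0000000, weight = 0.
  m = 10 → c = 0010000, weight = 1.
  m = 01 → c = 1011010, weight = 4.
  m = 11 → c = 1001010, weight = 3.
Tally weights:
  weight 0: 1 codewords.
  weight 1: 1 codewords.
  weight 3: 1 codewords.
  weight 4: 1 codewords.
Minimum distance d = smallest w > 0 with A_w > 0 = 1.
Sanity: Σ A_w = 4 = 2^2 = 4 ✓.


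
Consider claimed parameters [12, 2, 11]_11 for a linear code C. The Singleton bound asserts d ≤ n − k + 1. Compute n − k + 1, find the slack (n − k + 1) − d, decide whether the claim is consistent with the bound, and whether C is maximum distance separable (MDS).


Singleton RHS = n − k + 1 = 11, slack = 0, bound satisfied, MDS.

Singleton bound: d ≤ n − k + 1.
Here n = 12, k = 2, so n − k + 1 = 11.
Given d = 11, check d ≤ 11: YES.
Slack = (n − k + 1) − d = 0.
The code is MDS (slack = 0).
Description: the claimed parameters are [12, 2, 11]_11; such a code would be MDS (meets Singleton bound).


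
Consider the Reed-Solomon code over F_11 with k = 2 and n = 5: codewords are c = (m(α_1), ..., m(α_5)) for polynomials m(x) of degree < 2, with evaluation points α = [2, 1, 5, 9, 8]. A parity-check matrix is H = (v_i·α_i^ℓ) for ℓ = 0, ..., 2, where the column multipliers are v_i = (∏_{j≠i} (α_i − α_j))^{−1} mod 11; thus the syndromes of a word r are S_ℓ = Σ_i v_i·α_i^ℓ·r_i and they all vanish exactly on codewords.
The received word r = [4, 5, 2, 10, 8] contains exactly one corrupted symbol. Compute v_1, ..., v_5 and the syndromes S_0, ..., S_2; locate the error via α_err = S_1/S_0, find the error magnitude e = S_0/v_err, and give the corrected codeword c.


S = (5, 10, 9), error at position 1, error magnitude e = 8, c = [7, 5, 2, 10, 8].

Step 1: column multipliers v_i = (∏_{j≠i}(α_i − α_j))^{−1} mod 11.
  i = 1 (α = 2): (2−1)(2−5)(2−9)(2−8) = 1·(−3)·(−7)·(−6) = −126 ≡ 6, so v_1 = 6^{−1} = 2 (mod 11).
  i = 2 (α = 1): (1−2)(1−5)(1−9)(1−8) = (−1)·(−4)·(−8)·(−7) = 224 ≡ 4, so v_2 = 4^{−1} = 3 (mod 11).
  i = 3 (α = 5): (5−2)(5−1)(5−9)(5−8) = 3·4·(−4)·(−3) = 144 ≡ 1, so v_3 = 1^{−1} = 1 (mod 11).
  i = 4 (α = 9): (9−2)(9−1)(9−5)(9−8) = 7·8·4·1 = 224 ≡ 4, so v_4 = 4^{−1} = 3 (mod 11).
  i = 5 (α = 8): (8−2)(8−1)(8−5)(8−9) = 6·7·3·(−1) = −126 ≡ 6, so v_5 = 6^{−1} = 2 (mod 11).
  v = [2, 3, 1, 3, 2].
Step 2: syndromes of r = [4, 5, 2, 10, 8] (all sums mod 11).
  S_0 = Σ v_i r_i = 2·4 + 3·5 + 1·2 + 3·10 + 2·8 = 71 ≡ 5.
  S_1 = Σ v_i α_i r_i = 2·2·4 + 3·1·5 + 1·5·2 + 3·9·10 + 2·8·8 = 439 ≡ 10.
  α_i^2 mod 11 = [4, 1, 3, 4, 9].
  S_2 = Σ v_i α_i^2 r_i = 2·4·4 + 3·1·5 + 1·3·2 + 3·4·10 + 2·9·8 = 317 ≡ 9.
  S = (5, 10, 9) ≠ 0, so r is not a codeword (an error is present).
Step 3: locate the error. For a single error e at position i, S_ℓ = v_i·e·α_i^ℓ, so α_err = S_1/S_0.
  S_0^{−1} = 5^{−1} = 9 (mod 11), so α_err = 10·9 = 90 ≡ 2 = α_1. Error position i = 1.
  Consistency check: S_2/S_1 = 9·10 = 90 ≡ 2 = α_err ✓ (single-error assumption holds).
Step 4: error magnitude e = S_0/v_1 = S_0·∏_{j≠1}(α_1 − α_j) = 5·6 = 30 ≡ 8 (mod 11).
Step 5: correct position 1: c_1 = r_1 − e = 4 − 8 ≡ 7 (mod 11). Hence c = [7, 5, 2, 10, 8].
  Check: interpolating c through the α_i gives m(x) = 3 + 2·x (degree < 2) with m(α_i) = c_i for every i, so c is indeed a codeword.


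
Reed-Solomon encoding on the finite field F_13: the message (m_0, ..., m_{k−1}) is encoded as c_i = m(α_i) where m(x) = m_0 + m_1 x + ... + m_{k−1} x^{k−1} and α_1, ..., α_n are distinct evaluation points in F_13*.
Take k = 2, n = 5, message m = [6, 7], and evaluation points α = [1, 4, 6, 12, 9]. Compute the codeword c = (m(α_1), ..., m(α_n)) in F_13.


c = [0, 8, 9, 12, 4]

Message polynomial: m(x) = 6 + 7·x (mod 13).
For each evaluation point α_i, compute m(α_i) mod 13:
  α_1 = 1: Horner steps 7 → 0, so m(1) = 0.
  α_2 = 4: Horner steps 7 → 8, so m(4) = 8.
  α_3 = 6: Horner steps 7 → 9, so m(6) = 9.
  α_4 = 12: Horner steps 7 → 12, so m(12) = 12.
  α_5 = 9: Horner steps 7 → 4, so m(9) = 4.
Codeword c = [0, 8, 9, 12, 4] ∈ F_13^5.


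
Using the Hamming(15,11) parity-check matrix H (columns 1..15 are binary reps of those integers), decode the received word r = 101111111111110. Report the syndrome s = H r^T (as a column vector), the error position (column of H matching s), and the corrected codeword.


s = (1, 1, 0, 1)^T, error position = 13, corrected codeword c = 101111111111010

Compute s = H r^T mod 2 one row at a time:
  s_1 = 1 + 1 + 1 + 1 + 1 + 1 + 1 + 0 = 7 ≡ 1 (mod 2).
  s_2 = 1 + 1 + 1 + 1 + 1 + 1 + 1 + 0 = 7 ≡ 1 (mod 2).
  s_3 = 0 + 1 + 1 + 1 + 1 + 1 + 1 + 0 = 6 ≡ 0 (mod 2).
  s_4 = 1 + 1 + 1 + 1 + 1 + 1 + 1 + 0 = 7 ≡ 1 (mod 2).
s = (1, 1, 0, 1)^T — this equals column 13 of H (binary 1101), so error is at position 13.
Correct: flip bit 13 of r = 101111111111110 to get c = 101111111111010.


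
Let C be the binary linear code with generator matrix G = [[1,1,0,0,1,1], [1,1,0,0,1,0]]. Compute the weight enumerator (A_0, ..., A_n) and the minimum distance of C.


Weight distribution: A_0 = 1, A_1 = 1, A_3 = 1, A_4 = 1. Minimum distance d = 1.

Enumerate all 2^2 = 4 messages m ∈ F_2^2.
For each, compute codeword c = mG in F_2^6, then tally its weight.
  m = 00 → c = 000000, weight = 0.
  m = 10 → c = 110011, weight = 4.
  m = 01 → c = 110010, weight = 3.
  m = 11 → c = 000001, weight = 1.
Tally weights:
  weight 0: 1 codewords.
  weight 1: 1 codewords.
  weight 3: 1 codewords.
  weight 4: 1 codewords.
Minimum distance d = smallest w > 0 with A_w > 0 = 1.
Sanity: Σ A_w = 4 = 2^2 = 4 ✓.


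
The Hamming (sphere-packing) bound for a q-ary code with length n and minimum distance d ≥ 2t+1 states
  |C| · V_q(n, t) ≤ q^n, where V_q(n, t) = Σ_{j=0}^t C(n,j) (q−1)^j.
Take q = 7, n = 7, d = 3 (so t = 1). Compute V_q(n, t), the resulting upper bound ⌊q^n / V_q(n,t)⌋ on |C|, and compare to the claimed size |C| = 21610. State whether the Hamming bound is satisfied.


V_q(n, t) = 43, q^n = 823543, Hamming bound = 19152, |C| = 21610 > bound (violated).

Step 1: Compute V_q(n, t) = Σ_{j=0}^1 C(n, j) (q−1)^j.
  j = 0: C(7,0)·(6)^0 = 1·1 = 1.
  j = 1: C(7,1)·(6)^1 = 7·6 = 42.
  V_q(n, t) = 1 + 42 = 43.
Step 2: q^n = 7^7 = 823543.
Step 3: Hamming bound ⌊q^n / V_q(n,t)⌋ = ⌊823543/43⌋ = 19152.
Step 4: Compare |C| = 21610 to 19152: violated.
The claimed |C| lies above the Hamming bound, so no 7-ary code of length 7 with d ≥ 3 can have 21610 codewords.


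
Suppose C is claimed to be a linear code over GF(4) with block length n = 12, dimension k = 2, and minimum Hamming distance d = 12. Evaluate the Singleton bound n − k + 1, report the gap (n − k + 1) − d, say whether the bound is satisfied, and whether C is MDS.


Singleton RHS = n − k + 1 = 11, slack = -1, bound violated (no such code; not MDS).

Singleton bound: d ≤ n − k + 1.
Here n = 12, k = 2, so n − k + 1 = 11.
Given d = 12, check d ≤ 11: NO.
Slack = (n − k + 1) − d = -1.
The slack is negative: d = 12 exceeds n − k + 1 = 11 by 1, so the Singleton bound is violated and no linear [12, 2, 12]_4 code can exist. In particular it is not MDS (MDS requires d = n − k + 1 exactly).
Description: the claimed parameters are [12, 2, 12]_4; such a code would be impossible (violates the Singleton bound).


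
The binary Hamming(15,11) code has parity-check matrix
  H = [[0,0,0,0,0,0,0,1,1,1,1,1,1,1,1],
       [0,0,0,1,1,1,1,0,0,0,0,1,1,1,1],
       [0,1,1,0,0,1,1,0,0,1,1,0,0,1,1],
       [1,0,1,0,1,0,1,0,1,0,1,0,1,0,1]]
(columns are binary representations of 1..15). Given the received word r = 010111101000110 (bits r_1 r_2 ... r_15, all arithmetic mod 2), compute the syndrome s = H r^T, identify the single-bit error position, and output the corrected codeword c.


s = (1, 0, 0, 0)^T, error position = 8, corrected codeword c = 010111111000110

Compute s = H r^T mod 2 one row at a time:
  s_1 = 0 + 1 + 0 + 0 + 0 + 1 + 1 + 0 = 3 ≡ 1 (mod 2).
  s_2 = 1 + 1 + 1 + 1 + 0 + 1 + 1 + 0 = 6 ≡ 0 (mod 2).
  s_3 = 1 + 0 + 1 + 1 + 0 + 0 + 1 + 0 = 4 ≡ 0 (mod 2).
  s_4 = 0 + 0 + 1 + 1 + 1 + 0 + 1 + 0 = 4 ≡ 0 (mod 2).
s = (1, 0, 0, 0)^T — this equals column 8 of H (binary 1000), so error is at position 8.
Correct: flip bit 8 of r = 010111101000110 to get c = 010111111000110.


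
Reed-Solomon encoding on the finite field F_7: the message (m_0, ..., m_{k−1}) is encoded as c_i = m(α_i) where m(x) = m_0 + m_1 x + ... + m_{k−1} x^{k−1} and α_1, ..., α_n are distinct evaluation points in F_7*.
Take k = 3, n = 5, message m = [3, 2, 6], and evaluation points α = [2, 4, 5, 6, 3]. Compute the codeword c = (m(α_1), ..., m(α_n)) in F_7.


c = [3, 2, 2, 0, 0]

Message polynomial: m(x) = 3 + 2·x + 6·x^2 (mod 7).
For each evaluation point α_i, compute m(α_i) mod 7:
  α_1 = 2: Horner steps 6 → 0 → 3, so m(2) = 3.
  α_2 = 4: Horner steps 6 → 5 → 2, so m(4) = 2.
  α_3 = 5: Horner steps 6 → 4 → 2, so m(5) = 2.
  α_4 = 6: Horner steps 6 → 3 → 0, so m(6) = 0.
  α_5 = 3: Horner steps 6 → 6 → 0, so m(3) = 0.
Codeword c = [3, 2, 2, 0, 0] ∈ F_7^5.


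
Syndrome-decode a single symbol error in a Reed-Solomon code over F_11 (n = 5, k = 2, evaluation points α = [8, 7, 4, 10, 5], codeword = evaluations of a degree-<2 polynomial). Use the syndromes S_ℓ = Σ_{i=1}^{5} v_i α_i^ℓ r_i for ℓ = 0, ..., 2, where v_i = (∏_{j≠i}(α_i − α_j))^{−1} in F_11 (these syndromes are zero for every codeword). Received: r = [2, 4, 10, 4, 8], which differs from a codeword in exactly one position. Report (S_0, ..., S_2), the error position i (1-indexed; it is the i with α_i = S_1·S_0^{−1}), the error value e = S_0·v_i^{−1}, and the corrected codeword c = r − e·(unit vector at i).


S = (7, 4, 7), error at position 4, error magnitude e = 6, c = [2, 4, 10, 9, 8].

Step 1: column multipliers v_i = (∏_{j≠i}(α_i − α_j))^{−1} mod 11.
  i = 1 (α = 8): (8−7)(8−4)(8−10)(8−5) = 1·4·(−2)·3 = −24 ≡ 9, so v_1 = 9^{−1} = 5 (mod 11).
  i = 2 (α = 7): (7−8)(7−4)(7−10)(7−5) = (−1)·3·(−3)·2 = 18 ≡ 7, so v_2 = 7^{−1} = 8 (mod 11).
  i = 3 (α = 4): (4−8)(4−7)(4−10)(4−5) = (−4)·(−3)·(−6)·(−1) = 72 ≡ 6, so v_3 = 6^{−1} = 2 (mod 11).
  i = 4 (α = 10): (10−8)(10−7)(10−4)(10−5) = 2·3·6·5 = 180 ≡ 4, so v_4 = 4^{−1} = 3 (mod 11).
  i = 5 (α = 5): (5−8)(5−7)(5−4)(5−10) = (−3)·(−2)·1·(−5) = −30 ≡ 3, so v_5 = 3^{−1} = 4 (mod 11).
  v = [5, 8, 2, 3, 4].
Step 2: syndromes of r = [2, 4, 10, 4, 8] (all sums mod 11).
  S_0 = Σ v_i r_i = 5·2 + 8·4 + 2·10 + 3·4 + 4·8 = 106 ≡ 7.
  S_1 = Σ v_i α_i r_i = 5·8·2 + 8·7·4 + 2·4·10 + 3·10·4 + 4·5·8 = 664 ≡ 4.
  α_i^2 mod 11 = [9, 5, 5, 1, 3].
  S_2 = Σ v_i α_i^2 r_i = 5·9·2 + 8·5·4 + 2·5·10 + 3·1·4 + 4·3·8 = 458 ≡ 7.
  S = (7, 4, 7) ≠ 0, so r is not a codeword (an error is present).
Step 3: locate the error. For a single error e at position i, S_ℓ = v_i·e·α_i^ℓ, so α_err = S_1/S_0.
  S_0^{−1} = 7^{−1} = 8 (mod 11), so α_err = 4·8 = 32 ≡ 10 = α_4. Error position i = 4.
  Consistency check: S_2/S_1 = 7·3 = 21 ≡ 10 = α_err ✓ (single-error assumption holds).
Step 4: error magnitude e = S_0/v_4 = S_0·∏_{j≠4}(α_4 − α_j) = 7·4 = 28 ≡ 6 (mod 11).
Step 5: correct position 4: c_4 = r_4 − e = 4 − 6 ≡ 9 (mod 11). Hence c = [2, 4, 10, 9, 8].
  Check: interpolating c through the α_i gives m(x) = 7 + 9·x (degree < 2) with m(α_i) = c_i for every i, so c is indeed a codeword.


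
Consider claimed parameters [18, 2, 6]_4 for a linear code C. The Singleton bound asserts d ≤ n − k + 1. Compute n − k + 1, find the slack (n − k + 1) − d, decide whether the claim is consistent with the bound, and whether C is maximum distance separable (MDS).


Singleton RHS = n − k + 1 = 17, slack = 11, bound satisfied, not MDS.

Singleton bound: d ≤ n − k + 1.
Here n = 18, k = 2, so n − k + 1 = 17.
Given d = 6, check d ≤ 17: YES.
Slack = (n − k + 1) − d = 11.
The code is NOT MDS (slack = 11 > 0).
Description: the claimed parameters are [18, 2, 6]_4; such a code would be non-MDS.


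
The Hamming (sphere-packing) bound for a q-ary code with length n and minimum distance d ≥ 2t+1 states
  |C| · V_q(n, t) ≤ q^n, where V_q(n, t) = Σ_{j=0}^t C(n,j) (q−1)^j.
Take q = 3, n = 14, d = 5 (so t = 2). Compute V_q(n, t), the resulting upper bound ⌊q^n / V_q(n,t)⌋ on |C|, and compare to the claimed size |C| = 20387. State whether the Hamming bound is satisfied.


V_q(n, t) = 393, q^n = 4782969, Hamming bound = 12170, |C| = 20387 > bound (violated).

Step 1: Compute V_q(n, t) = Σ_{j=0}^2 C(n, j) (q−1)^j.
  j = 0: C(14,0)·(2)^0 = 1·1 = 1.
  j = 1: C(14,1)·(2)^1 = 14·2 = 28.
  j = 2: C(14,2)·(2)^2 = 91·4 = 364.
  V_q(n, t) = 1 + 28 + 364 = 393.
Step 2: q^n = 3^14 = 4782969.
Step 3: Hamming bound ⌊q^n / V_q(n,t)⌋ = ⌊4782969/393⌋ = 12170.
Step 4: Compare |C| = 20387 to 12170: violated.
The claimed |C| lies above the Hamming bound, so no 3-ary code of length 14 with d ≥ 5 can have 20387 codewords.


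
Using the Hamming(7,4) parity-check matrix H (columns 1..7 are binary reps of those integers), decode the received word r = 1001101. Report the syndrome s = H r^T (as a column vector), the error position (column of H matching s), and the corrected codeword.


s = (1, 1, 1)^T, error position = 7, corrected codeword c = 1001100

Compute s = H r^T mod 2 one row at a time:
  s_1 = 1 + 1 + 0 + 1 = 3 ≡ 1 (mod 2).
  s_2 = 0 + 0 + 0 + 1 = 1 ≡ 1 (mod 2).
  s_3 = 1 + 0 + 1 + 1 = 3 ≡ 1 (mod 2).
s = (1, 1, 1)^T — this equals column 7 of H (binary 111), so error is at position 7.
Correct: flip bit 7 of r = 1001101 to get c = 1001100.


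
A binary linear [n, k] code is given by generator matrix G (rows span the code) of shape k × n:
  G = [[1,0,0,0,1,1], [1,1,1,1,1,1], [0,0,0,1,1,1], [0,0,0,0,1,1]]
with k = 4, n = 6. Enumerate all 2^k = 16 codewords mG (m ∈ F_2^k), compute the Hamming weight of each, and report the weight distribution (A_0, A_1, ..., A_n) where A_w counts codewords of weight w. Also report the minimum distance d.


Weight distribution: A_0 = 1, A_1 = 2, A_2 = 3, A_3 = 4, A_4 = 3, A_5 = 2, A_6 = 1. Minimum distance d = 1.

Enumerate all 2^4 = 16 messages m ∈ F_2^4.
For each, compute codeword c = mG in F_2^6, then tally its weight.
  m = 0000 → c = 000000, weight = 0.
  m = 1000 → c = 100011, weight = 3.
  m = 0100 → c = 111111, weight = 6.
  m = 1100 → c = 011100, weight = 3.
  m = 0010 → c = 000111, weight = 3.
  m = 1010 → c = 100100, weight = 2.
  m = 0110 → c = 111000, weight = 3.
  m = 1110 → c = 011011, weight = 4.
  m = 0001 → c = 000011, weight = 2.
  m = 1001 → c = 100000, weight = 1.
  m = 0101 → c = 111100, weight = 4.
  m = 1101 → c = 011111, weight = 5.
  m = 0011 → c = 000100, weight = 1.
  m = 1011 → c = 100111, weight = 4.
  m = 0111 → c = 111011, weight = 5.
  m = 1111 → c = 011000, weight = 2.
Tally weights:
  weight 0: 1 codewords.
  weight 1: 2 codewords.
  weight 2: 3 codewords.
  weight 3: 4 codewords.
  weight 4: 3 codewords.
  weight 5: 2 codewords.
  weight 6: 1 codewords.
Minimum distance d = smallest w > 0 with A_w > 0 = 1.
Sanity: Σ A_w = 16 = 2^4 = 16 ✓.


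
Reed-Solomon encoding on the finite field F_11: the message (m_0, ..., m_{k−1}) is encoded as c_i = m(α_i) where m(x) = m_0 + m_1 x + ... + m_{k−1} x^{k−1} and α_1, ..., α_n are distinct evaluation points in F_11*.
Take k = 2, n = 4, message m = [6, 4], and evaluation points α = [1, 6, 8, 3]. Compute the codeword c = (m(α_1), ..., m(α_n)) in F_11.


c = [10, 8, 5, 7]

Message polynomial: m(x) = 6 + 4·x (mod 11).
For each evaluation point α_i, compute m(α_i) mod 11:
  α_1 = 1: Horner steps 4 → 10, so m(1) = 10.
  α_2 = 6: Horner steps 4 → 8, so m(6) = 8.
  α_3 = 8: Horner steps 4 → 5, so m(8) = 5.
  α_4 = 3: Horner steps 4 → 7, so m(3) = 7.
Codeword c = [10, 8, 5, 7] ∈ F_11^4.


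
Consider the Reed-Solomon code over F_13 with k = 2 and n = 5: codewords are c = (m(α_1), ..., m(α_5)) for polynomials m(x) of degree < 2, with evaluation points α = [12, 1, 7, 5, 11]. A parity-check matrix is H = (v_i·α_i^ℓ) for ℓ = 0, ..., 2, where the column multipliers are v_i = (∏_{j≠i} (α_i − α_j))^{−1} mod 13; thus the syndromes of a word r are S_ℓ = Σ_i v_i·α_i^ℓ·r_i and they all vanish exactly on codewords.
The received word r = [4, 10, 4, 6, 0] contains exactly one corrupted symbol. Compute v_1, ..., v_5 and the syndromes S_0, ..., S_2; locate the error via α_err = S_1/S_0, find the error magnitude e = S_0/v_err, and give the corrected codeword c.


S = (12, 1, 12), error at position 1, error magnitude e = 5, c = [12, 10, 4, 6, 0].

Step 1: column multipliers v_i = (∏_{j≠i}(α_i − α_j))^{−1} mod 13.
  i = 1 (α = 12): (12−1)(12−7)(12−5)(12−11) = 11·5·7·1 = 385 ≡ 8, so v_1 = 8^{−1} = 5 (mod 13).
  i = 2 (α = 1): (1−12)(1−7)(1−5)(1−11) = (−11)·(−6)·(−4)·(−10) = 2640 ≡ 1, so v_2 = 1^{−1} = 1 (mod 13).
  i = 3 (α = 7): (7−12)(7−1)(7−5)(7−11) = (−5)·6·2·(−4) = 240 ≡ 6, so v_3 = 6^{−1} = 11 (mod 13).
  i = 4 (α = 5): (5−12)(5−1)(5−7)(5−11) = (−7)·4·(−2)·(−6) = −336 ≡ 2, so v_4 = 2^{−1} = 7 (mod 13).
  i = 5 (α = 11): (11−12)(11−1)(11−7)(11−5) = (−1)·10·4·6 = −240 ≡ 7, so v_5 = 7^{−1} = 2 (mod 13).
  v = [5, 1, 11, 7, 2].
Step 2: syndromes of r = [4, 10, 4, 6, 0] (all sums mod 13).
  S_0 = Σ v_i r_i = 5·4 + 1·10 + 11·4 + 7·6 + 2·0 = 116 ≡ 12.
  S_1 = Σ v_i α_i r_i = 5·12·4 + 1·1·10 + 11·7·4 + 7·5·6 + 2·11·0 = 768 ≡ 1.
  α_i^2 mod 13 = [1, 1, 10, 12, 4].
  S_2 = Σ v_i α_i^2 r_i = 5·1·4 + 1·1·10 + 11·10·4 + 7·12·6 + 2·4·0 = 974 ≡ 12.
  S = (12, 1, 12) ≠ 0, so r is not a codeword (an error is present).
Step 3: locate the error. For a single error e at position i, S_ℓ = v_i·e·α_i^ℓ, so α_err = S_1/S_0.
  S_0^{−1} = 12^{−1} = 12 (mod 13), so α_err = 1·12 = 12 ≡ 12 = α_1. Error position i = 1.
  Consistency check: S_2/S_1 = 12·1 = 12 ≡ 12 = α_err ✓ (single-error assumption holds).
Step 4: error magnitude e = S_0/v_1 = S_0·∏_{j≠1}(α_1 − α_j) = 12·8 = 96 ≡ 5 (mod 13).
Step 5: correct position 1: c_1 = r_1 − e = 4 − 5 ≡ 12 (mod 13). Hence c = [12, 10, 4, 6, 0].
  Check: interpolating c through the α_i gives m(x) = 11 + 12·x (degree < 2) with m(α_i) = c_i for every i, so c is indeed a codeword.


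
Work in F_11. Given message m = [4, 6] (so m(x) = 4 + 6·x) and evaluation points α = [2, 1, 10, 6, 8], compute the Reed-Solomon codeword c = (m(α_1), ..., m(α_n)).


c = [5, 10, 9, 7, 8]

Message polynomial: m(x) = 4 + 6·x (mod 11).
For each evaluation point α_i, compute m(α_i) mod 11:
  α_1 = 2: Horner steps 6 → 5, so m(2) = 5.
  α_2 = 1: Horner steps 6 → 10, so m(1) = 10.
  α_3 = 10: Horner steps 6 → 9, so m(10) = 9.
  α_4 = 6: Horner steps 6 → 7, so m(6) = 7.
  α_5 = 8: Horner steps 6 → 8, so m(8) = 8.
Codeword c = [5, 10, 9, 7, 8] ∈ F_11^5.


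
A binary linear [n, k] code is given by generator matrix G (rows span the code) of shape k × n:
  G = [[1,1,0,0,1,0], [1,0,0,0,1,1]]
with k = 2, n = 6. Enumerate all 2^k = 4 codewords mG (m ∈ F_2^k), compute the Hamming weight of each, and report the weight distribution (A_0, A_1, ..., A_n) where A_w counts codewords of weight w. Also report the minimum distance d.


Weight distribution: A_0 = 1, A_2 = 1, A_3 = 2. Minimum distance d = 2.

Enumerate all 2^2 = 4 messages m ∈ F_2^2.
For each, compute codeword c = mG in F_2^6, then tally its weight.
  m = 00 → c = 000000, weight = 0.
  m = 10 → c = 110010, weight = 3.
  m = 01 → c = 100011, weight = 3.
  m = 11 → c = 010001, weight = 2.
Tally weights:
  weight 0: 1 codewords.
  weight 2: 1 codewords.
  weight 3: 2 codewords.
Minimum distance d = smallest w > 0 with A_w > 0 = 2.
Sanity: Σ A_w = 4 = 2^2 = 4 ✓.


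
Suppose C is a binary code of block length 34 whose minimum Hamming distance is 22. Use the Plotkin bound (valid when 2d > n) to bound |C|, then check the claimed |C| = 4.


Plotkin bound M ≤ 4; given |C| = 4 ≤ bound (satisfied).

Check applicability: 2d = 44, n = 34.
2d − n = 10 > 0, so Plotkin applies.
Compute d/(2d−n) = 22/10 ≈ 2.2000.
⌊d/(2d−n)⌋ = 2.
Plotkin bound: M ≤ 2·2 = 4.
Given |C| = 4, check: satisfied.
This |C| is at the Plotkin bound.


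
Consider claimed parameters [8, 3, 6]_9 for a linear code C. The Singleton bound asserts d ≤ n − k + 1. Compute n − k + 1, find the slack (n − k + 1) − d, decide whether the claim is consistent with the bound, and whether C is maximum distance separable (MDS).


Singleton RHS = n − k + 1 = 6, slack = 0, bound satisfied, MDS.

Singleton bound: d ≤ n − k + 1.
Here n = 8, k = 3, so n − k + 1 = 6.
Given d = 6, check d ≤ 6: YES.
Slack = (n − k + 1) − d = 0.
The code is MDS (slack = 0).
Description: the claimed parameters are [8, 3, 6]_9; such a code would be MDS (meets Singleton bound).


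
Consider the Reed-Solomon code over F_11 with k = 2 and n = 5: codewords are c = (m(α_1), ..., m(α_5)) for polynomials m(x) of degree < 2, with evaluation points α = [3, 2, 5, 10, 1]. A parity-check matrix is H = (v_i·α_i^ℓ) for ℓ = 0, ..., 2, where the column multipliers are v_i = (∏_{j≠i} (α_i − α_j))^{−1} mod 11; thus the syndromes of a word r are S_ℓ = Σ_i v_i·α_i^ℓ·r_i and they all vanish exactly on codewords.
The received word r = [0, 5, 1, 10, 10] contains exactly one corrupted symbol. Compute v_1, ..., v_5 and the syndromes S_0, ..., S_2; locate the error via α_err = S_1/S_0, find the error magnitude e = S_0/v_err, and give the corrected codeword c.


S = (1, 10, 1), error at position 4, error magnitude e = 1, c = [0, 5, 1, 9, 10].

Step 1: column multipliers v_i = (∏_{j≠i}(α_i − α_j))^{−1} mod 11.
  i = 1 (α = 3): (3−2)(3−5)(3−10)(3−1) = 1·(−2)·(−7)·2 = 28 ≡ 6, so v_1 = 6^{−1} = 2 (mod 11).
  i = 2 (α = 2): (2−3)(2−5)(2−10)(2−1) = (−1)·(−3)·(−8)·1 = −24 ≡ 9, so v_2 = 9^{−1} = 5 (mod 11).
  i = 3 (α = 5): (5−3)(5−2)(5−10)(5−1) = 2·3·(−5)·4 = −120 ≡ 1, so v_3 = 1^{−1} = 1 (mod 11).
  i = 4 (α = 10): (10−3)(10−2)(10−5)(10−1) = 7·8·5·9 = 2520 ≡ 1, so v_4 = 1^{−1} = 1 (mod 11).
  i = 5 (α = 1): (1−3)(1−2)(1−5)(1−10) = (−2)·(−1)·(−4)·(−9) = 72 ≡ 6, so v_5 = 6^{−1} = 2 (mod 11).
  v = [2, 5, 1, 1, 2].
Step 2: syndromes of r = [0, 5, 1, 10, 10] (all sums mod 11).
  S_0 = Σ v_i r_i = 2·0 + 5·5 + 1·1 + 1·10 + 2·10 = 56 ≡ 1.
  S_1 = Σ v_i α_i r_i = 2·3·0 + 5·2·5 + 1·5·1 + 1·10·10 + 2·1·10 = 175 ≡ 10.
  α_i^2 mod 11 = [9, 4, 3, 1, 1].
  S_2 = Σ v_i α_i^2 r_i = 2·9·0 + 5·4·5 + 1·3·1 + 1·1·10 + 2·1·10 = 133 ≡ 1.
  S = (1, 10, 1) ≠ 0, so r is not a codeword (an error is present).
Step 3: locate the error. For a single error e at position i, S_ℓ = v_i·e·α_i^ℓ, so α_err = S_1/S_0.
  S_0^{−1} = 1^{−1} = 1 (mod 11), so α_err = 10·1 = 10 ≡ 10 = α_4. Error position i = 4.
  Consistency check: S_2/S_1 = 1·10 = 10 ≡ 10 = α_err ✓ (single-error assumption holds).
Step 4: error magnitude e = S_0/v_4 = S_0·∏_{j≠4}(α_4 − α_j) = 1·1 = 1 ≡ 1 (mod 11).
Step 5: correct position 4: c_4 = r_4 − e = 10 − 1 ≡ 9 (mod 11). Hence c = [0, 5, 1, 9, 10].
  Check: interpolating c through the α_i gives m(x) = 4 + 6·x (degree < 2) with m(α_i) = c_i for every i, so c is indeed a codeword.


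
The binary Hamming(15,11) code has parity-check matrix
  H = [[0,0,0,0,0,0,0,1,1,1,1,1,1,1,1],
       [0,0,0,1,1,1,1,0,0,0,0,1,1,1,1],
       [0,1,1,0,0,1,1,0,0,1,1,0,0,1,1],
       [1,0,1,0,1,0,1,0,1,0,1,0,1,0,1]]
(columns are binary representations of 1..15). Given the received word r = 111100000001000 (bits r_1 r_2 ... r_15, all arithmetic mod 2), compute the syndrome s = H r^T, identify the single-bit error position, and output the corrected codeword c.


s = (1, 0, 0, 0)^T, error position = 8, corrected codeword c = 111100010001000

Compute s = H r^T mod 2 one row at a time:
  s_1 = 0 + 0 + 0 + 0 + 1 + 0 + 0 + 0 = 1 ≡ 1 (mod 2).
  s_2 = 1 + 0 + 0 + 0 + 1 + 0 + 0 + 0 = 2 ≡ 0 (mod 2).
  s_3 = 1 + 1 + 0 + 0 + 0 + 0 + 0 + 0 = 2 ≡ 0 (mod 2).
  s_4 = 1 + 1 + 0 + 0 + 0 + 0 + 0 + 0 = 2 ≡ 0 (mod 2).
s = (1, 0, 0, 0)^T — this equals column 8 of H (binary 1000), so error is at position 8.
Correct: flip bit 8 of r = 111100000001000 to get c = 111100010001000.


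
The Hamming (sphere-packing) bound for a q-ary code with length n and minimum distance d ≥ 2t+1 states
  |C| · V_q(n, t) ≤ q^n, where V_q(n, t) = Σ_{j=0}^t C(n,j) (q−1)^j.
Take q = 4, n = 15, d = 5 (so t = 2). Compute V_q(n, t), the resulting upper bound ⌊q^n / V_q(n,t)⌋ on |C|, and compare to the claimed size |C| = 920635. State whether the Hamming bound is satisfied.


V_q(n, t) = 991, q^n = 1073741824, Hamming bound = 1083493, |C| = 920635 ≤ bound (satisfied).

Step 1: Compute V_q(n, t) = Σ_{j=0}^2 C(n, j) (q−1)^j.
  j = 0: C(15,0)·(3)^0 = 1·1 = 1.
  j = 1: C(15,1)·(3)^1 = 15·3 = 45.
  j = 2: C(15,2)·(3)^2 = 105·9 = 945.
  V_q(n, t) = 1 + 45 + 945 = 991.
Step 2: q^n = 4^15 = 1073741824.
Step 3: Hamming bound ⌊q^n / V_q(n,t)⌋ = ⌊1073741824/991⌋ = 1083493.
Step 4: Compare |C| = 920635 to 1083493: satisfied.
The claimed |C| lies below the Hamming bound.


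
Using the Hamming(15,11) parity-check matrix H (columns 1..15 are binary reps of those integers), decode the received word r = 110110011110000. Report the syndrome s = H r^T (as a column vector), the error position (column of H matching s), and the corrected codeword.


s = (0, 0, 1, 0)^T, error position = 2, corrected codeword c = 100110011110000

Compute s = H r^T mod 2 one row at a time:
  s_1 = 1 + 1 + 1 + 1 + 0 + 0 + 0 + 0 = 4 ≡ 0 (mod 2).
  s_2 = 1 + 1 + 0 + 0 + 0 + 0 + 0 + 0 = 2 ≡ 0 (mod 2).
  s_3 = 1 + 0 + 0 + 0 + 1 + 1 + 0 + 0 = 3 ≡ 1 (mod 2).
  s_4 = 1 + 0 + 1 + 0 + 1 + 1 + 0 + 0 = 4 ≡ 0 (mod 2).
s = (0, 0, 1, 0)^T — this equals column 2 of H (binary 0010), so error is at position 2.
Correct: flip bit 2 of r = 110110011110000 to get c = 100110011110000.


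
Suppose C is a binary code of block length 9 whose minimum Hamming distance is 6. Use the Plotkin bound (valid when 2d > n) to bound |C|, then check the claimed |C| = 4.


Plotkin bound M ≤ 4; given |C| = 4 ≤ bound (satisfied).

Check applicability: 2d = 12, n = 9.
2d − n = 3 > 0, so Plotkin applies.
Compute d/(2d−n) = 6/3 ≈ 2.0000.
⌊d/(2d−n)⌋ = 2.
Plotkin bound: M ≤ 2·2 = 4.
Given |C| = 4, check: satisfied.
This |C| is at the Plotkin bound.


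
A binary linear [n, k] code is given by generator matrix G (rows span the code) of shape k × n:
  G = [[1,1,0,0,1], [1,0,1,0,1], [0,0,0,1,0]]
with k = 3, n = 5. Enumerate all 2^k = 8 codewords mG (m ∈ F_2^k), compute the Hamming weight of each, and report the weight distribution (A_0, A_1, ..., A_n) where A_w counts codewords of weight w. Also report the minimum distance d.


Weight distribution: A_0 = 1, A_1 = 1, A_2 = 1, A_3 = 3, A_4 = 2. Minimum distance d = 1.

Enumerate all 2^3 = 8 messages m ∈ F_2^3.
For each, compute codeword c = mG in F_2^5, then tally its weight.
  m = 000 → c = 00000, weight = 0.
  m = 100 → c = 11001, weight = 3.
  m = 010 → c = 10101, weight = 3.
  m = 110 → c = 01100, weight = 2.
  m = 001 → c = 00010, weight = 1.
  m = 101 → c = 11011, weight = 4.
  m = 011 → c = 10111, weight = 4.
  m = 111 → c = 01110, weight = 3.
Tally weights:
  weight 0: 1 codewords.
  weight 1: 1 codewords.
  weight 2: 1 codewords.
  weight 3: 3 codewords.
  weight 4: 2 codewords.
Minimum distance d = smallest w > 0 with A_w > 0 = 1.
Sanity: Σ A_w = 8 = 2^3 = 8 ✓.
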